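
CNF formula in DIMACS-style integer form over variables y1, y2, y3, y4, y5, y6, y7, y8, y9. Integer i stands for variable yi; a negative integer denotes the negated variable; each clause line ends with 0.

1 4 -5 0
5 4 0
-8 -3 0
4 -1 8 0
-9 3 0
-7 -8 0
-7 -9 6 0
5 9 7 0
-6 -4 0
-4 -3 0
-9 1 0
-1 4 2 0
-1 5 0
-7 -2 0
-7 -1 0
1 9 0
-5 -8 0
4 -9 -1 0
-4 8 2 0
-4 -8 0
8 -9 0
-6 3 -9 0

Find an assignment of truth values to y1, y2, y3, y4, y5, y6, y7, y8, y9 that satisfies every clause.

Branch on y1: take y1 = True.
  then y5 is forced to True.
  then y7 is forced to False.
  then y8 is forced to False.
  then y4 is forced to True.
  then y6 is forced to False.
  then y3 is forced to False.
  then y9 is forced to False.
  then y2 is forced to True.

y1=True, y2=True, y3=False, y4=True, y5=True, y6=False, y7=False, y8=False, y9=False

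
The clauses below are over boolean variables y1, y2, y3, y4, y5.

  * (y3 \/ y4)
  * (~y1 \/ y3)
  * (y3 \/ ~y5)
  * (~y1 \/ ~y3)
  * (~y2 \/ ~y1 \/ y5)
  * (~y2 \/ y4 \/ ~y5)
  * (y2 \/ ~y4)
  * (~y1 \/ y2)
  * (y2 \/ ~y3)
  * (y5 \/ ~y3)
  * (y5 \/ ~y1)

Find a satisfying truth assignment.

y1=False, y2=True, y3=True, y4=True, y5=True

y1 occurs only negated in the remaining clauses — set y1 = False.
Set y2 = True and propagate.
Branch on y3: take y3 = True.
  then y5 is forced to True.
  then y4 is forced to True.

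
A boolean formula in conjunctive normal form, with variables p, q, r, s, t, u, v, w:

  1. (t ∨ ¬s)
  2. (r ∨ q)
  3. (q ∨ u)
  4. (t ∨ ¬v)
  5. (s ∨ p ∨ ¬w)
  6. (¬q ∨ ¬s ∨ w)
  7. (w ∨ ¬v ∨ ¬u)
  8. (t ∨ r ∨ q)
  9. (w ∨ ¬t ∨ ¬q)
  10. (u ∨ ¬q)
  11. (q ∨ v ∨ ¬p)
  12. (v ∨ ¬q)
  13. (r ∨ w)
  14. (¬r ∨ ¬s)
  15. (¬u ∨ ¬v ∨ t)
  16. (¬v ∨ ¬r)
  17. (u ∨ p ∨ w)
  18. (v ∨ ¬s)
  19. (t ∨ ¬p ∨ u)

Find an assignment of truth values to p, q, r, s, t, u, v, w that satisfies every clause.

Set p = True and propagate.
Try q = True.
  then u is forced to True.
  then v is forced to True.
  then t is forced to True.
  then w is forced to True.
  then r is forced to False.
s is now unconstrained; take s = True.

p=1, q=1, r=0, s=1, t=1, u=1, v=1, w=1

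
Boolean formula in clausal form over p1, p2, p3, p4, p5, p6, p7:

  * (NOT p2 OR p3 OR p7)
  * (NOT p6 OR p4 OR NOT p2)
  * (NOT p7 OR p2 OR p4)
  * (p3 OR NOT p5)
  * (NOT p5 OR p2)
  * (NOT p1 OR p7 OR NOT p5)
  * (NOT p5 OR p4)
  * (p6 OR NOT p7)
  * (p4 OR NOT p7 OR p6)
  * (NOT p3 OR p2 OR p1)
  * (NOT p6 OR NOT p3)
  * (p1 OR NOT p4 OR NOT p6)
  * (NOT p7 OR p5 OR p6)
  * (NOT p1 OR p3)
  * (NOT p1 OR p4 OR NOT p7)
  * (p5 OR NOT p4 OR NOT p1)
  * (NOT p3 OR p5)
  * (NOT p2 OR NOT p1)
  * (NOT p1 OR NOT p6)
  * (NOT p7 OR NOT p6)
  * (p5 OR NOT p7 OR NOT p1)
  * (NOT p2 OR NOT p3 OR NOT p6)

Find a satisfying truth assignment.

p1=F  p2=F  p3=F  p4=F  p5=F  p6=F  p7=F

Check each clause:
  1. (p3 OR p7 OR NOT p2) — NOT p2 is true.
  2. (NOT p2 OR p4 OR NOT p6) — NOT p6 is true.
  3. (p4 OR p2 OR NOT p7) — NOT p7 is true.
  4. (p3 OR NOT p5) — NOT p5 is true.
  5. (p2 OR NOT p5) — NOT p5 is true.
  6. (NOT p1 OR NOT p5 OR p7) — NOT p5 is true.
  7. (NOT p5 OR p4) — NOT p5 is true.
  8. (p6 OR NOT p7) — NOT p7 is true.
  9. (p6 OR p4 OR NOT p7) — NOT p7 is true.
  10. (NOT p3 OR p1 OR p2) — NOT p3 is true.
  11. (NOT p6 OR NOT p3) — NOT p6 is true.
  12. (p1 OR NOT p6 OR NOT p4) — NOT p6 is true.
  13. (NOT p7 OR p6 OR p5) — NOT p7 is true.
  14. (p3 OR NOT p1) — NOT p1 is true.
  15. (NOT p1 OR p4 OR NOT p7) — NOT p7 is true.
  16. (NOT p1 OR NOT p4 OR p5) — NOT p4 is true.
  17. (NOT p3 OR p5) — NOT p3 is true.
  18. (NOT p2 OR NOT p1) — NOT p2 is true.
  19. (NOT p6 OR NOT p1) — NOT p6 is true.
  20. (NOT p6 OR NOT p7) — NOT p7 is true.
  21. (NOT p1 OR NOT p7 OR p5) — NOT p7 is true.
  22. (NOT p6 OR NOT p2 OR NOT p3) — NOT p6 is true.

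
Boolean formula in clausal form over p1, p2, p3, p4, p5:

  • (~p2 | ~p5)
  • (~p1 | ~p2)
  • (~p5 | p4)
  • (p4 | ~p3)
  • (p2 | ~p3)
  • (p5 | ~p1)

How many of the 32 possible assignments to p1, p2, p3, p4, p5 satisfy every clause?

7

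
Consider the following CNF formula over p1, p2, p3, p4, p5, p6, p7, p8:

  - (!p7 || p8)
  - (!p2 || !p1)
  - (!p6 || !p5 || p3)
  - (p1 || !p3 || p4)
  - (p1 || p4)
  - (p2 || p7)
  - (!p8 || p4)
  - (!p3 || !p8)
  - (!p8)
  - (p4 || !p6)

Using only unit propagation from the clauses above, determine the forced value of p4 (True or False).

Unit clause (!p8) sets p8 = False.
(p8 || !p7) with p8 = False leaves only !p7, so p7 = False.
In (p2 || p7), p7 is now false; p2 must hold, so p2 = True.
From (!p1 || !p2) and p2 = True: p1 = False.
(p4 || p1): since p1 = False, the clause reduces to (p4). p4 = True.

True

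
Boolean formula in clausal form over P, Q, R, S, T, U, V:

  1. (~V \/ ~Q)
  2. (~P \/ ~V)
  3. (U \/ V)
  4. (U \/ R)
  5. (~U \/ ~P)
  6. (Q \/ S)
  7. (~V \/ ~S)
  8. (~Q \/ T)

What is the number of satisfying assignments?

Split on V, then Q.
  V=1, Q=1: a clause becomes empty — 0.
  V=1, Q=0: a clause becomes empty — 0.
  V=0, Q=1: remaining (P,R,S,T,U) ∈ {(0,0,0,1,1); (0,0,1,1,1); (0,1,0,1,1); (0,1,1,1,1)} — 4.
  V=0, Q=0: remaining (P,R,S,T,U) ∈ {(0,0,1,0,1); (0,0,1,1,1); (0,1,1,0,1); (0,1,1,1,1)} — 4.
Total: 0 + 0 + 4 + 4 = 8.

8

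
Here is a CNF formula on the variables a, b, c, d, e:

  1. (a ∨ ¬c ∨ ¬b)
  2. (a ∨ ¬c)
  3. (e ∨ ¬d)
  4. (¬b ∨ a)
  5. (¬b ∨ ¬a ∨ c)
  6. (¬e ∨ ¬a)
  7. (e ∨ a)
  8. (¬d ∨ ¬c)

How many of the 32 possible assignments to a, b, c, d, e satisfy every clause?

5

The models are:
  a=0 b=0 c=0 d=0 e=1
  a=0 b=0 c=0 d=1 e=1
  a=1 b=0 c=0 d=0 e=0
  a=1 b=0 c=1 d=0 e=0
  a=1 b=1 c=1 d=0 e=0
That's 5 in total.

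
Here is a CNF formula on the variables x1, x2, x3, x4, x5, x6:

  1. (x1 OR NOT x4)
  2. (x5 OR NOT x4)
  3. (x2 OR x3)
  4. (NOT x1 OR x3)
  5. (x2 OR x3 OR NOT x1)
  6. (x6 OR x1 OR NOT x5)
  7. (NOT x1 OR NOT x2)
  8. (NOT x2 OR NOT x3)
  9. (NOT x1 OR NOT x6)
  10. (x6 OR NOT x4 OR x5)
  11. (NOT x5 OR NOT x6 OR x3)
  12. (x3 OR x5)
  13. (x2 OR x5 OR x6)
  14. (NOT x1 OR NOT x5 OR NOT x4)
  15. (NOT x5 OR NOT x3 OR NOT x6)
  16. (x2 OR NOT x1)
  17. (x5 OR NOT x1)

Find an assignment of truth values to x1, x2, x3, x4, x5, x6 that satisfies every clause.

x1=False  x2=False  x3=True  x4=False  x5=False  x6=True

x4 occurs only negated in the remaining clauses — set x4 = False.
Branch on x1: take x1 = False.
For the remaining variables, x2 = False, x3 = True, x5 = False, x6 = True works.
Every clause has at least one true literal under this assignment.
Check each clause:
  1. (x1 OR NOT x4) — NOT x4 is true.
  2. (NOT x4 OR x5) — NOT x4 is true.
  3. (x3 OR x2) — x3 is true.
  4. (NOT x1 OR x3) — x3 is true.
  5. (x2 OR NOT x1 OR x3) — x3 is true.
  6. (x6 OR NOT x5 OR x1) — NOT x5 is true.
  7. (NOT x2 OR NOT x1) — NOT x1 is true.
  8. (NOT x2 OR NOT x3) — NOT x2 is true.
  9. (NOT x1 OR NOT x6) — NOT x1 is true.
  10. (NOT x4 OR x5 OR x6) — NOT x4 is true.
  11. (NOT x6 OR NOT x5 OR x3) — x3 is true.
  12. (x5 OR x3) — x3 is true.
  13. (x2 OR x5 OR x6) — x6 is true.
  14. (NOT x4 OR NOT x1 OR NOT x5) — NOT x5 is true.
  15. (NOT x5 OR NOT x6 OR NOT x3) — NOT x5 is true.
  16. (NOT x1 OR x2) — NOT x1 is true.
  17. (NOT x1 OR x5) — NOT x1 is true.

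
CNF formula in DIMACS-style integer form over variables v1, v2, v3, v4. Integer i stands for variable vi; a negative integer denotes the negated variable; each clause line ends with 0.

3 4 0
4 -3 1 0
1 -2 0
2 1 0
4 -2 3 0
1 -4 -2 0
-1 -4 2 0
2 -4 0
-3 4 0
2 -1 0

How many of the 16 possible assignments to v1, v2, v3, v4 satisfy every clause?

2

Satisfying assignments:
  v1=1 v2=1 v3=0 v4=1
  v1=1 v2=1 v3=1 v4=1
That's 2 in total.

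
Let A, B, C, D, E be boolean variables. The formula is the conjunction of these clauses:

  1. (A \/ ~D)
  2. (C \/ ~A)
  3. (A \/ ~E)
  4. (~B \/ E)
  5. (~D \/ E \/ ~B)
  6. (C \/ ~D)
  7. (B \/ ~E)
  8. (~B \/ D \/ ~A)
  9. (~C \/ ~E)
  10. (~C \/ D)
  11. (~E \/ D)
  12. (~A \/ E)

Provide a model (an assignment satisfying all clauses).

A = F, B = F, C = F, D = F, E = F

Set A = False and propagate.
  then D is forced to False.
  then E is forced to False.
  then B is forced to False.
  then C is forced to False.
Check each clause:
  1. (~D \/ A) — ~D is true.
  2. (C \/ ~A) — ~A is true.
  3. (~E \/ A) — ~E is true.
  4. (~B \/ E) — ~B is true.
  5. (E \/ ~D \/ ~B) — ~D is true.
  6. (~D \/ C) — ~D is true.
  7. (B \/ ~E) — ~E is true.
  8. (~A \/ ~B \/ D) — ~A is true.
  9. (~E \/ ~C) — ~E is true.
  10. (D \/ ~C) — ~C is true.
  11. (D \/ ~E) — ~E is true.
  12. (~A \/ E) — ~A is true.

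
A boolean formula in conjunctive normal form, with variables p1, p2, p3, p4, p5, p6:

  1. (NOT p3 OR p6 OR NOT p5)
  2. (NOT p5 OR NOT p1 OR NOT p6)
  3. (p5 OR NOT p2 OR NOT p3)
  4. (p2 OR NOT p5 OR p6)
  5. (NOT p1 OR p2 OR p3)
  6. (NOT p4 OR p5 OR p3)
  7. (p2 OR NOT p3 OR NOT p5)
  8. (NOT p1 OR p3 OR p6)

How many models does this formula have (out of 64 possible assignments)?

Split on p3, then p5.
  p3=T, p5=T: remaining (p1,p2,p4,p6) ∈ {(F,T,F,T); (F,T,T,T)} — 2.
  p3=T, p5=F: forces p2=F; p1, p4, p6 free → 2^3 = 8.
  p3=F, p5=T: p4 free; 3 ways for (p1,p2,p6) × 2^1 = 6.
  p3=F, p5=F: 5 of the 16 assignments to (p1,p2,p4,p6) work.
Total: 2 + 8 + 6 + 5 = 21.

21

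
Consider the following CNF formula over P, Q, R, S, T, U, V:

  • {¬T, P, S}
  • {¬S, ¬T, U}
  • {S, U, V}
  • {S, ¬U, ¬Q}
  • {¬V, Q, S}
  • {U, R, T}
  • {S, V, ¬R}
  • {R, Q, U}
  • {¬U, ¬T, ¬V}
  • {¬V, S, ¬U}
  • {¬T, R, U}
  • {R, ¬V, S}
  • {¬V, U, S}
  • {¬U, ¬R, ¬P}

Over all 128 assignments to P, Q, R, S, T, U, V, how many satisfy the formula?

Split on U, then S.
  U=T, S=T: Q free; 9 ways for (P,R,T,V) × 2^1 = 18.
  U=T, S=F: remaining (P,Q,R,T,V) ∈ {(F,F,F,F,F); (T,F,F,F,F); (T,F,F,T,F)} — 3.
  U=F, S=T: forces R=T; T=F; P, Q, V free → 2^3 = 8.
  U=F, S=F: a clause becomes empty — 0.
Total: 18 + 3 + 8 + 0 = 29.

29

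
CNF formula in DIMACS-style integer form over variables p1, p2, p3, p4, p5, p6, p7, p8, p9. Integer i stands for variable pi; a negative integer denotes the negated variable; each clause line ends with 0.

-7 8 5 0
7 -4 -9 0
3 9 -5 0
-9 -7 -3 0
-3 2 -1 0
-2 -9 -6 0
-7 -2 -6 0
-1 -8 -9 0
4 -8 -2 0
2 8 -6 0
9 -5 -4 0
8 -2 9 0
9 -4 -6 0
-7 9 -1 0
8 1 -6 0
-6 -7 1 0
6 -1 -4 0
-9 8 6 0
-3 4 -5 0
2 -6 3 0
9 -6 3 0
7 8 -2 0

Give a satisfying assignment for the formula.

p1=F  p2=F  p3=F  p4=F  p5=F  p6=F  p7=T  p8=T  p9=F

Try p1 = False.
Branch on p2: take p2 = False.
The remaining clauses are satisfied by p3 = False, p4 = False, p5 = False, p6 = False, p7 = True, p8 = True, p9 = False.
Every clause has at least one true literal under this assignment.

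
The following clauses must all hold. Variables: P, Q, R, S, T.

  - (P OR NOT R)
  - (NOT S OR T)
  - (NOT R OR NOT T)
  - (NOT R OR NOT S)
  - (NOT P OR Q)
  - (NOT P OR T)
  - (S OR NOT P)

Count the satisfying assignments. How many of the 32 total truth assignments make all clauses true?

Satisfying assignments:
  P=0 Q=0 R=0 S=0 T=0
  P=0 Q=0 R=0 S=0 T=1
  P=0 Q=0 R=0 S=1 T=1
  P=0 Q=1 R=0 S=0 T=0
  P=0 Q=1 R=0 S=0 T=1
  P=0 Q=1 R=0 S=1 T=1
  P=1 Q=1 R=0 S=1 T=1
Count: 7.

7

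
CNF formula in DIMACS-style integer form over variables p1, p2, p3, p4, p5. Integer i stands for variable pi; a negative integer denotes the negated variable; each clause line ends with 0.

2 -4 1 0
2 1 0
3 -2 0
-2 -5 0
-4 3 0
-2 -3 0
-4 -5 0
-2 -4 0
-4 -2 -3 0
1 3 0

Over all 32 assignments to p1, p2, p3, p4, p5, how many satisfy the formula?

Satisfying assignments:
  p1=1 p2=0 p3=0 p4=0 p5=0
  p1=1 p2=0 p3=0 p4=0 p5=1
  p1=1 p2=0 p3=1 p4=0 p5=0
  p1=1 p2=0 p3=1 p4=0 p5=1
  p1=1 p2=0 p3=1 p4=1 p5=0
That's 5 in total.

5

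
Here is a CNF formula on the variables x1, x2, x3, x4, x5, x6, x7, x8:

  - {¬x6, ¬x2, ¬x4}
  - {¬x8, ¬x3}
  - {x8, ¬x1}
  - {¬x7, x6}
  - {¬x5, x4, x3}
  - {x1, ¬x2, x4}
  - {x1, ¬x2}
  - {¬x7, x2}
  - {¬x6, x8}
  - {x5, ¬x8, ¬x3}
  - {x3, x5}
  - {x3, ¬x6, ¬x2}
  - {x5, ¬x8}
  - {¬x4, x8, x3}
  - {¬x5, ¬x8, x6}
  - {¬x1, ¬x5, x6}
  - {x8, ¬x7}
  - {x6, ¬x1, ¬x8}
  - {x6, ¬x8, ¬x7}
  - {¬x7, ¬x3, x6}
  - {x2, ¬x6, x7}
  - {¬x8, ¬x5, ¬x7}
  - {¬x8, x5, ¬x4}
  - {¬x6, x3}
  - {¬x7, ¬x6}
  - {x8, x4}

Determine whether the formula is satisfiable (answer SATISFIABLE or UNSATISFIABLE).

Try x1 = False.
  then x2 is forced to False.
  then x7 is forced to False.
  then x6 is forced to False.
Set x3 = True and propagate.
  then x8 is forced to False.
  then x4 is forced to True.
x5 is now unconstrained; take x5 = False.
So x1=0, x2=0, x3=1, x4=1, x5=0, x6=0, x7=0, x8=0 is a satisfying assignment.

SATISFIABLE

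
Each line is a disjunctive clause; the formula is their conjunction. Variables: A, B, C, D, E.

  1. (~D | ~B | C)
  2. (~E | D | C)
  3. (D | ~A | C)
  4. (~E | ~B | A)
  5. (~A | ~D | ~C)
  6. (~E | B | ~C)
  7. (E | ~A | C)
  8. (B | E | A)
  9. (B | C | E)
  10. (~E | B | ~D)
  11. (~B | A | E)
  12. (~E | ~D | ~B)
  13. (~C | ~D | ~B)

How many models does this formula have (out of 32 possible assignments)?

3

The models are:
  A=1 B=0 C=1 D=0 E=0
  A=1 B=1 C=1 D=0 E=0
  A=1 B=1 C=1 D=0 E=1
That's 3 in total.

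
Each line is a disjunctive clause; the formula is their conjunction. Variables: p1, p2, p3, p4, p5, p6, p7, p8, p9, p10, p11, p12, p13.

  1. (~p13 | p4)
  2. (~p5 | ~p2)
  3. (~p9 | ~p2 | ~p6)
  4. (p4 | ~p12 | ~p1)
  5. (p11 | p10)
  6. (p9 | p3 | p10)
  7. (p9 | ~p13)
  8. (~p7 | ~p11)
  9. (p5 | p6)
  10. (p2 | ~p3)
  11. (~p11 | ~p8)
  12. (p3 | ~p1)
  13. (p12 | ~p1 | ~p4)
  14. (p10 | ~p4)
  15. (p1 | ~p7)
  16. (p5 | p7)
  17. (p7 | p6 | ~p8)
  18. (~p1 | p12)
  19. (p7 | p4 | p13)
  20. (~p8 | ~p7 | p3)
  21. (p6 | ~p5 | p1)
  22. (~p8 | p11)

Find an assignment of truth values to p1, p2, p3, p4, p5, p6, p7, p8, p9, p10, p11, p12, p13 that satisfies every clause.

p8 occurs only negated in the remaining clauses — set p8 = False.
p10 occurs only positively in the remaining clauses — set p10 = True.
Branch on p1: take p1 = False.
  then p7 is forced to False.
  then p5 is forced to True.
  then p2 is forced to False.
  then p3 is forced to False.
  then p6 is forced to True.
The remaining clauses are satisfied by p4 = True, p9 = False, p11 = True, p12 = True, p13 = False.
Every clause has at least one true literal under this assignment.

p1=False, p2=False, p3=False, p4=True, p5=True, p6=True, p7=False, p8=False, p9=False, p10=True, p11=True, p12=True, p13=False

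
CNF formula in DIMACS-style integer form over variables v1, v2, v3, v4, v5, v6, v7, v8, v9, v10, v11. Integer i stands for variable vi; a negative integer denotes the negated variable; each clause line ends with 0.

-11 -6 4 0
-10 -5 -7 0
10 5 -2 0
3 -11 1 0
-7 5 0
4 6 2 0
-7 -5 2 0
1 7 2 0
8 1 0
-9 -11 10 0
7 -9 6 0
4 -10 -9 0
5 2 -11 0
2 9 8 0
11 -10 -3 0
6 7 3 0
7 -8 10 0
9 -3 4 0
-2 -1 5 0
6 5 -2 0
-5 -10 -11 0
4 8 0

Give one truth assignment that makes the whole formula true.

v1=F, v2=T, v3=F, v4=T, v5=F, v6=T, v7=F, v8=T, v9=F, v10=T, v11=F

Check each clause:
  1. (¬v11 ∨ ¬v6 ∨ v4) — v4 is true.
  2. (¬v7 ∨ ¬v10 ∨ ¬v5) — ¬v7 is true.
  3. (¬v2 ∨ v5 ∨ v10) — v10 is true.
  4. (v3 ∨ v1 ∨ ¬v11) — ¬v11 is true.
  5. (¬v7 ∨ v5) — ¬v7 is true.
  6. (v4 ∨ v2 ∨ v6) — v2 is true.
  7. (v2 ∨ ¬v5 ∨ ¬v7) — ¬v7 is true.
  8. (v2 ∨ v7 ∨ v1) — v2 is true.
  9. (v8 ∨ v1) — v8 is true.
  10. (¬v11 ∨ ¬v9 ∨ v10) — v10 is true.
  11. (v7 ∨ ¬v9 ∨ v6) — ¬v9 is true.
  12. (¬v10 ∨ v4 ∨ ¬v9) — v4 is true.
  13. (v5 ∨ ¬v11 ∨ v2) — ¬v11 is true.
  14. (v9 ∨ v8 ∨ v2) — v8 is true.
  15. (¬v10 ∨ v11 ∨ ¬v3) — ¬v3 is true.
  16. (v3 ∨ v6 ∨ v7) — v6 is true.
  17. (v7 ∨ ¬v8 ∨ v10) — v10 is true.
  18. (v9 ∨ v4 ∨ ¬v3) — v4 is true.
  19. (¬v1 ∨ v5 ∨ ¬v2) — ¬v1 is true.
  20. (¬v2 ∨ v5 ∨ v6) — v6 is true.
  21. (¬v11 ∨ ¬v5 ∨ ¬v10) — ¬v5 is true.
  22. (v8 ∨ v4) — v8 is true.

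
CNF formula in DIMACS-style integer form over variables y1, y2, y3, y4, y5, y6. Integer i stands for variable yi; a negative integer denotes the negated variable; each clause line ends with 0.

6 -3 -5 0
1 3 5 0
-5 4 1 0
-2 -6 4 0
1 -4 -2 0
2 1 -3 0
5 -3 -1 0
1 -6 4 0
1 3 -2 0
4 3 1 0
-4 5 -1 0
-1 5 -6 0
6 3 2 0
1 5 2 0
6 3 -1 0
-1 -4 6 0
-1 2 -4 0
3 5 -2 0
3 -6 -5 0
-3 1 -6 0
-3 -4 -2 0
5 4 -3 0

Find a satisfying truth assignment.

y1=True, y2=False, y3=True, y4=False, y5=True, y6=True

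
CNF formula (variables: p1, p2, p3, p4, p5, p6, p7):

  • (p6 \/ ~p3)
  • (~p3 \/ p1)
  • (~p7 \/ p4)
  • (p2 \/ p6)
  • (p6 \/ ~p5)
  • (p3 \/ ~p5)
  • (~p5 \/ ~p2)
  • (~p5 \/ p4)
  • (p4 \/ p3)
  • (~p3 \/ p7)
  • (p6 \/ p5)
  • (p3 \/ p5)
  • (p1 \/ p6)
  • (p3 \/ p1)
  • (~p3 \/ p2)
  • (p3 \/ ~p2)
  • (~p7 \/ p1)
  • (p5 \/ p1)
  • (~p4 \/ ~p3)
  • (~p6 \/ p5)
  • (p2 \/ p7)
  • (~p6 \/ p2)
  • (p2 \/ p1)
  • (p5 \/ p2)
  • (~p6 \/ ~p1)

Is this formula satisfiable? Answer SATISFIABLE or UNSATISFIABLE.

UNSATISFIABLE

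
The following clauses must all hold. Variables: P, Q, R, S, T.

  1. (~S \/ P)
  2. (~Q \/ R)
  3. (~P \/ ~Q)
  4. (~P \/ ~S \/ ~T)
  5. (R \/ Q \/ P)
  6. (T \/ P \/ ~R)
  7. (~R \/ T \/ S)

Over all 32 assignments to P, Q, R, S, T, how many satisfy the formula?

Case analysis on P and R:
  P=T, R=T: remaining (Q,S,T) ∈ {(F,F,T); (F,T,F)} — 2.
  P=T, R=F: remaining (Q,S,T) ∈ {(F,F,F); (F,F,T); (F,T,F)} — 3.
  P=F, R=T: remaining (Q,S,T) ∈ {(F,F,T); (T,F,T)} — 2.
  P=F, R=F: a clause becomes empty — 0.
Total: 2 + 3 + 2 + 0 = 7.

7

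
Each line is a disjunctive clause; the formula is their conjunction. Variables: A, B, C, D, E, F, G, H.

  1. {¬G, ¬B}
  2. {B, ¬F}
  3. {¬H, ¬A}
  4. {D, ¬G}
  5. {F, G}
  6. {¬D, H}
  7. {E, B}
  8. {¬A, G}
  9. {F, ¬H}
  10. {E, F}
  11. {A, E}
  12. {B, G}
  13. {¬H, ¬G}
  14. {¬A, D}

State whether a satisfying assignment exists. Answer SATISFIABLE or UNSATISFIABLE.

SATISFIABLE

E occurs only positively in the remaining clauses — set E = True.
Branch on A: take A = False.
Try B = True.
  then G is forced to False.
  then F is forced to True.
Try D = False.
C, H are now unconstrained; take C = False, H = True.
So A=False, B=True, C=False, D=False, E=True, F=True, G=False, H=True is a satisfying assignment.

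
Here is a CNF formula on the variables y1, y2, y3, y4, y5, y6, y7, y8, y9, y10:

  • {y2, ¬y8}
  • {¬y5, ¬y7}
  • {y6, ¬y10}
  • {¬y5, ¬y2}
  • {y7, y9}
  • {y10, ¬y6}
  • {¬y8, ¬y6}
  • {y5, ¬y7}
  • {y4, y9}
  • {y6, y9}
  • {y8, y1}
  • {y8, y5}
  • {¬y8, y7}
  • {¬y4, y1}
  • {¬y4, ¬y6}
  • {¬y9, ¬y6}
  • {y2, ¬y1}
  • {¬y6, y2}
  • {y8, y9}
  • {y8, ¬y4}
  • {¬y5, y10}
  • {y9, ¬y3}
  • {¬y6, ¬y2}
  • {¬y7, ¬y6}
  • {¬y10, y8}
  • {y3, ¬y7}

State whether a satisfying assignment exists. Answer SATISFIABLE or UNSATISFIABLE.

UNSATISFIABLE

y6 = True:
  propagation gives y10=True, y8=False; an empty clause results — contradiction.
y6 = False:
  propagation gives y10=False, y9=True, y5=False, y7=False; an empty clause results — contradiction.
Every branch closes, so no satisfying assignment exists.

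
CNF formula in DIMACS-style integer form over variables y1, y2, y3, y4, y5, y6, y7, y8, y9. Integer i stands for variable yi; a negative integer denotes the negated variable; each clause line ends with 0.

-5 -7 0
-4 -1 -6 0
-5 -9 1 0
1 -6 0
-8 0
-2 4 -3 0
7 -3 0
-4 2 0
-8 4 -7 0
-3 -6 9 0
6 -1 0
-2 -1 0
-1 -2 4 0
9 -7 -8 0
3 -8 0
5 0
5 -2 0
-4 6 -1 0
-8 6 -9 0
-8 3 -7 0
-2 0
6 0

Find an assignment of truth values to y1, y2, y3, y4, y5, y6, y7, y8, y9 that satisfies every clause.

Unit propagation: (~y8) forces y8 = False.
(y5) is a unit clause, so y5 = True.
Unit propagation: (~y7) forces y7 = False.
The clause (~y3) is unit: y3 must be False.
Unit propagation: (~y2) forces y2 = False.
The clause (~y4) is unit: y4 must be False.
The clause (y6) is unit: y6 must be True.
(y1) is a unit clause, so y1 = True.
y9 is now unconstrained; take y9 = True.
Every clause has at least one true literal under this assignment.

y1=T, y2=F, y3=F, y4=F, y5=T, y6=T, y7=F, y8=F, y9=T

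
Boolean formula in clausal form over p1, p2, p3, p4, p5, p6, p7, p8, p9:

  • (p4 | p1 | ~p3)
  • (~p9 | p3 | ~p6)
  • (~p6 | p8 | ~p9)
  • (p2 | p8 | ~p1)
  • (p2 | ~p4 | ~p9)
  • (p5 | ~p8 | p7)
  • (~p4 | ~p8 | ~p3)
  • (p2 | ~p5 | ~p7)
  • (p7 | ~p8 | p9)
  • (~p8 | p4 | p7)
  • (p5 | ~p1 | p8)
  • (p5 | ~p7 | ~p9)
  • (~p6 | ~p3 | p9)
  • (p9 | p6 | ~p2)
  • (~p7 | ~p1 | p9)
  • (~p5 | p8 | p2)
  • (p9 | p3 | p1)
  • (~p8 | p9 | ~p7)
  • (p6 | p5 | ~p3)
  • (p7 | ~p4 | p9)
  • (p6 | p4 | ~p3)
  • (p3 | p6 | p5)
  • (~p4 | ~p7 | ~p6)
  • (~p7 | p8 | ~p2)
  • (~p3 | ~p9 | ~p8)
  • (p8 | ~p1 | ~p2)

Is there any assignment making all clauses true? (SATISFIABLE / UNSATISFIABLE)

SATISFIABLE

Branch on p1: take p1 = True.
Branch on p2: take p2 = True.
  then p8 is forced to True.
Try p3 = False.
For the remaining variables, p4 = True, p5 = True, p6 = False, p7 = True, p9 = True works.
So p1=True, p2=True, p3=False, p4=True, p5=True, p6=False, p7=True, p8=True, p9=True is a satisfying assignment.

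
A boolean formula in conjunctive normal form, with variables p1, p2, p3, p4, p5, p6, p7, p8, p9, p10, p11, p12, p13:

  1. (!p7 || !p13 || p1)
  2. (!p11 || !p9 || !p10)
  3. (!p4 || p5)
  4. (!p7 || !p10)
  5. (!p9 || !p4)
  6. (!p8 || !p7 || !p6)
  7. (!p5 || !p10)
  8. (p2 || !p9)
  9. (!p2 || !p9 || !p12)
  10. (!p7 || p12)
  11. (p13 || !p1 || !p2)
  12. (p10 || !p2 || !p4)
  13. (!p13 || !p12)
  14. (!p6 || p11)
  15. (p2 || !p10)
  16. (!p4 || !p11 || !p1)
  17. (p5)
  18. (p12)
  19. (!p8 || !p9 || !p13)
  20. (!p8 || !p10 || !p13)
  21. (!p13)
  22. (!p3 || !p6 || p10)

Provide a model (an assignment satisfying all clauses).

The clause (p5) is unit: p5 must be True.
Unit propagation: (!p10) forces p10 = False.
(p12) is a unit clause, so p12 = True.
Unit propagation: (!p13) forces p13 = False.
Pure literal: p1 appears only negated; assign p1 = False.
p3 occurs only negated in the remaining clauses — set p3 = False.
Set p2 = False and propagate.
  then p9 is forced to False.
Set p6 = True and propagate.
  then p11 is forced to True.
For the remaining variables, p4 = True, p7 = True, p8 = False works.
Check each clause:
  1. (!p13 || !p7 || p1) — !p13 is true.
  2. (!p10 || !p9 || !p11) — !p10 is true.
  3. (!p4 || p5) — p5 is true.
  4. (!p10 || !p7) — !p10 is true.
  5. (!p9 || !p4) — !p9 is true.
  6. (!p8 || !p6 || !p7) — !p8 is true.
  7. (!p5 || !p10) — !p10 is true.
  8. (!p9 || p2) — !p9 is true.
  9. (!p2 || !p12 || !p9) — !p2 is true.
  10. (p12 || !p7) — p12 is true.
  11. (!p2 || !p1 || p13) — !p2 is true.
  12. (!p2 || !p4 || p10) — !p2 is true.
  13. (!p12 || !p13) — !p13 is true.
  14. (!p6 || p11) — p11 is true.
  15. (!p10 || p2) — !p10 is true.
  16. (!p1 || !p4 || !p11) — !p1 is true.
  17. (p5) — p5 is true.
  18. (p12) — p12 is true.
  19. (!p9 || !p13 || !p8) — !p8 is true.
  20. (!p10 || !p8 || !p13) — !p8 is true.
  21. (!p13) — !p13 is true.
  22. (p10 || !p3 || !p6) — !p3 is true.

p1=F  p2=F  p3=F  p4=T  p5=T  p6=T  p7=T  p8=F  p9=F  p10=F  p11=T  p12=T  p13=F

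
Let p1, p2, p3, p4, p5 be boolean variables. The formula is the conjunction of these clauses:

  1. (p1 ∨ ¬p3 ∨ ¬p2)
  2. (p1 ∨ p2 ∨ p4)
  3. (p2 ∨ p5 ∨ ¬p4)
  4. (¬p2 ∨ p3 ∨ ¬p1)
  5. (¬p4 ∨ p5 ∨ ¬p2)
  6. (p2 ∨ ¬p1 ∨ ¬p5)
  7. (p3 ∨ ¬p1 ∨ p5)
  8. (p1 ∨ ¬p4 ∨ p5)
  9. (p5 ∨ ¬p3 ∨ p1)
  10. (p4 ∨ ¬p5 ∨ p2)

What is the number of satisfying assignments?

Case analysis on p1 and p2:
  p1=T, p2=T: remaining (p3,p4,p5) ∈ {(T,F,F); (T,F,T); (T,T,T)} — 3.
  p1=T, p2=F: remaining (p3,p4,p5) ∈ {(T,F,F)} — 1.
  p1=F, p2=T: remaining (p3,p4,p5) ∈ {(F,F,F); (F,F,T); (F,T,T)} — 3.
  p1=F, p2=F: remaining (p3,p4,p5) ∈ {(F,T,T); (T,T,T)} — 2.
Total: 3 + 1 + 3 + 2 = 9.

9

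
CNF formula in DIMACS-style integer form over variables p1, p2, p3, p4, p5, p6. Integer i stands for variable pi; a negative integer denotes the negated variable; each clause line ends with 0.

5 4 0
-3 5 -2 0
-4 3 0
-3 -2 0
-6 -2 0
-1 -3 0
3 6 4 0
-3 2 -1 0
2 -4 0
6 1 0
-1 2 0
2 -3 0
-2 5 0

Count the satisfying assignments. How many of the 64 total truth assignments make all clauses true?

Satisfying assignments:
  p1=0 p2=0 p3=0 p4=0 p5=1 p6=1
Count: 1.

1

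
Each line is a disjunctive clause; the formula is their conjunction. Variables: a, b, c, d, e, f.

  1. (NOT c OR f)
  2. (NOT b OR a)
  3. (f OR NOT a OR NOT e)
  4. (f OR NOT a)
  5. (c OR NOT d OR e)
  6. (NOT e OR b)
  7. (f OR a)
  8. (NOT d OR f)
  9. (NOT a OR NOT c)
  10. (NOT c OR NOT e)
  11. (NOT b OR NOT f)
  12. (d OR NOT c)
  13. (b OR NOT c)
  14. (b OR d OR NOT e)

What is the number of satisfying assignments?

2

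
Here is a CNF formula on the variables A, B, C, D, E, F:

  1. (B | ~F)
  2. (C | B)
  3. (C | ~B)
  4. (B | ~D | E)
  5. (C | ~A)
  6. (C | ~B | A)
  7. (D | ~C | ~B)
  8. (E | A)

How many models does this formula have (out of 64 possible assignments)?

Case analysis on B and C:
  B=1, C=1: F free; 3 ways for (A,D,E) × 2^1 = 6.
  B=1, C=0: a clause becomes empty — 0.
  B=0, C=1: 5 of the 16 assignments to (A,D,E,F) work.
  B=0, C=0: a clause becomes empty — 0.
Total: 6 + 0 + 5 + 0 = 11.

11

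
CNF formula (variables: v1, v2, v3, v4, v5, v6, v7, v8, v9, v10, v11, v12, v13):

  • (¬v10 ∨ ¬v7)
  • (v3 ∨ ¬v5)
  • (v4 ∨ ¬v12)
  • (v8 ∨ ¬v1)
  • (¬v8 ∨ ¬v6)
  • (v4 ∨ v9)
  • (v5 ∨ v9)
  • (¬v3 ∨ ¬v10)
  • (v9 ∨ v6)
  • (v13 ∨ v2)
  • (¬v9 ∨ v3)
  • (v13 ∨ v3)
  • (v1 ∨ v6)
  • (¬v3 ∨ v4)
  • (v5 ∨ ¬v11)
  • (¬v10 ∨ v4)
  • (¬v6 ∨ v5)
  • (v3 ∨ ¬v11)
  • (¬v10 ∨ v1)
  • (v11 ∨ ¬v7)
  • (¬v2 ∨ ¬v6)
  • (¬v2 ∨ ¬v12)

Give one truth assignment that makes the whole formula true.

v1=F, v2=F, v3=T, v4=T, v5=T, v6=T, v7=F, v8=F, v9=T, v10=F, v11=T, v12=F, v13=T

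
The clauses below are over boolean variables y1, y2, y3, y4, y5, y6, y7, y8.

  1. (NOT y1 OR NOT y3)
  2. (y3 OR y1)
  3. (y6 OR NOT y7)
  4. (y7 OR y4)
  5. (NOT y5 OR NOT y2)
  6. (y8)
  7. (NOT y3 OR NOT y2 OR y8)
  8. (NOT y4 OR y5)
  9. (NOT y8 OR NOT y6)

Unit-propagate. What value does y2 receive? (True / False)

Unit clause (y8) sets y8 = True.
In (NOT y8 OR NOT y6), NOT y8 is now false; NOT y6 must hold, so y6 = False.
From (NOT y7 OR y6) and y6 = False: y7 = False.
In (y7 OR y4), y7 is now false; y4 must hold, so y4 = True.
In (NOT y4 OR y5), NOT y4 is now false; y5 must hold, so y5 = True.
From (NOT y5 OR NOT y2) and y5 = True: y2 = False.

False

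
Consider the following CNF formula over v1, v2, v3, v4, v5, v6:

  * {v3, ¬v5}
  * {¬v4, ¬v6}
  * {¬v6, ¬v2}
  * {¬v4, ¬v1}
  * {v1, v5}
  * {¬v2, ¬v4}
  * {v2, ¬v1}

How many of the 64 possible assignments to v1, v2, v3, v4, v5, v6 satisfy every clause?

7

Satisfying assignments:
  v1=F v2=F v3=T v4=F v5=T v6=F
  v1=F v2=F v3=T v4=F v5=T v6=T
  v1=F v2=F v3=T v4=T v5=T v6=F
  v1=F v2=T v3=T v4=F v5=T v6=F
  v1=T v2=T v3=F v4=F v5=F v6=F
  v1=T v2=T v3=T v4=F v5=F v6=F
  v1=T v2=T v3=T v4=F v5=T v6=F
Count: 7.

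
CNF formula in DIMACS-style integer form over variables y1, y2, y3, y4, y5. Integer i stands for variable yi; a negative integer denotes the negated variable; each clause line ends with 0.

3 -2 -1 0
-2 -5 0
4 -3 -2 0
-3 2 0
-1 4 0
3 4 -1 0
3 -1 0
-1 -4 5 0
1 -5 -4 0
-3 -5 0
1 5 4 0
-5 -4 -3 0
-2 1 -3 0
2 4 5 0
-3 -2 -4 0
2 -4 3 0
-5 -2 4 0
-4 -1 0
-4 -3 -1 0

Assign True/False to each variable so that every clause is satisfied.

Set y1 = False and propagate.
Try y2 = True.
  then y5 is forced to False.
  then y4 is forced to True.
  then y3 is forced to False.
Check each clause:
  1. (¬y2 ∨ y3 ∨ ¬y1) — ¬y1 is true.
  2. (¬y2 ∨ ¬y5) — ¬y5 is true.
  3. (¬y2 ∨ ¬y3 ∨ y4) — y4 is true.
  4. (y2 ∨ ¬y3) — y2 is true.
  5. (y4 ∨ ¬y1) — y4 is true.
  6. (y3 ∨ y4 ∨ ¬y1) — y4 is true.
  7. (y3 ∨ ¬y1) — ¬y1 is true.
  8. (¬y4 ∨ y5 ∨ ¬y1) — ¬y1 is true.
  9. (¬y4 ∨ y1 ∨ ¬y5) — ¬y5 is true.
  10. (¬y5 ∨ ¬y3) — ¬y5 is true.
  11. (y1 ∨ y5 ∨ y4) — y4 is true.
  12. (¬y3 ∨ ¬y5 ∨ ¬y4) — ¬y5 is true.
  13. (¬y2 ∨ y1 ∨ ¬y3) — ¬y3 is true.
  14. (y2 ∨ y4 ∨ y5) — y2 is true.
  15. (¬y4 ∨ ¬y2 ∨ ¬y3) — ¬y3 is true.
  16. (y2 ∨ ¬y4 ∨ y3) — y2 is true.
  17. (y4 ∨ ¬y2 ∨ ¬y5) — ¬y5 is true.
  18. (¬y1 ∨ ¬y4) — ¬y1 is true.
  19. (¬y3 ∨ ¬y4 ∨ ¬y1) — ¬y3 is true.

y1 = False  y2 = True  y3 = False  y4 = True  y5 = False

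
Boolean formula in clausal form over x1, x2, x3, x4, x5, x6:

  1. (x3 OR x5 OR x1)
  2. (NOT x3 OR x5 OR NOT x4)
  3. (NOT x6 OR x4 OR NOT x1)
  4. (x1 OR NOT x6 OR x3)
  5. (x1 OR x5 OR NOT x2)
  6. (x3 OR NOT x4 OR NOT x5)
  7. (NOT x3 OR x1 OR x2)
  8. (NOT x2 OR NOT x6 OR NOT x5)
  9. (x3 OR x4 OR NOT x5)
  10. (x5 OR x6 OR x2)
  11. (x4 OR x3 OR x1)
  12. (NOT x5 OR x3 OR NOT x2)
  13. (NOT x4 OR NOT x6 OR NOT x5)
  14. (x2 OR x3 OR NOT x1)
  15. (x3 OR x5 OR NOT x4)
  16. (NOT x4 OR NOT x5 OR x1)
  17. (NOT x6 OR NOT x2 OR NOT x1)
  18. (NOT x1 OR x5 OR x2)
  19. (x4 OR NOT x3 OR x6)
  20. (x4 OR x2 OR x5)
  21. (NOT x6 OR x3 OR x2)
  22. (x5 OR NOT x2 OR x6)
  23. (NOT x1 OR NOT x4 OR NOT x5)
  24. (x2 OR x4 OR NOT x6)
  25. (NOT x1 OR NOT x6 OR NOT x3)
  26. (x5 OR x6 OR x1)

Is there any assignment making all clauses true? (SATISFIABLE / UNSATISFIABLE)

UNSATISFIABLE

x5 = True:
  x3 = True:
    x6 = True:
      propagation gives x2=False, x1=True; contradiction.
    x6 = False:
      propagation gives x4=True, x1=True; contradiction.
  x3 = False:
    propagation gives x4=False; an empty clause results — contradiction.
x5 = False:
  x1 = True:
    propagation gives x2=True, x6=False; an empty clause results — contradiction.
  x1 = False:
    propagation gives x3=True, x4=False, x2=False; an empty clause results — contradiction.
Every branch closes, so no satisfying assignment exists.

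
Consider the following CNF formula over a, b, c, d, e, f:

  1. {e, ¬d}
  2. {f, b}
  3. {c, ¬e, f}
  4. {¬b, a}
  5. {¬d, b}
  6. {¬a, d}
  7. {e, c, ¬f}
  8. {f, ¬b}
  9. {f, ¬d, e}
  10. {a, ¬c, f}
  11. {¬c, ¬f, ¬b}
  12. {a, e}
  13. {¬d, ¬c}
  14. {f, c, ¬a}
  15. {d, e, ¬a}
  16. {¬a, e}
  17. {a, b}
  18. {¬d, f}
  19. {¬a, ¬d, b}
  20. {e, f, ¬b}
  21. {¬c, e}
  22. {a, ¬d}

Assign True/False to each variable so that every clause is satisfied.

a=True, b=True, c=False, d=True, e=True, f=True

Branch on a: take a = True.
  then d is forced to True.
  then e is forced to True.
  then b is forced to True.
  then f is forced to True.
  then c is forced to False.
Check each clause:
  1. {e, ¬d} — e is true.
  2. {b, f} — b is true.
  3. {f, c, ¬e} — f is true.
  4. {a, ¬b} — a is true.
  5. {b, ¬d} — b is true.
  6. {¬a, d} — d is true.
  7. {¬f, e, c} — e is true.
  8. {f, ¬b} — f is true.
  9. {f, e, ¬d} — e is true.
  10. {f, ¬c, a} — a is true.
  11. {¬f, ¬c, ¬b} — ¬c is true.
  12. {a, e} — a is true.
  13. {¬d, ¬c} — ¬c is true.
  14. {c, ¬a, f} — f is true.
  15. {¬a, d, e} — d is true.
  16. {¬a, e} — e is true.
  17. {a, b} — a is true.
  18. {¬d, f} — f is true.
  19. {¬d, ¬a, b} — b is true.
  20. {¬b, e, f} — e is true.
  21. {¬c, e} — e is true.
  22. {¬d, a} — a is true.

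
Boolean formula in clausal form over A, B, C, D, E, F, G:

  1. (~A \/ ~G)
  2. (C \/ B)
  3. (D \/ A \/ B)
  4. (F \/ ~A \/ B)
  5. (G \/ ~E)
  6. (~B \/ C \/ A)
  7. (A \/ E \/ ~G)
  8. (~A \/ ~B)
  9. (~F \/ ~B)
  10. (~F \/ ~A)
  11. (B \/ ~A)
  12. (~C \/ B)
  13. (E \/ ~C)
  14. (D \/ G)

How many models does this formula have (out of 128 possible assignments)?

2

The models are:
  A=F B=T C=T D=F E=T F=F G=T
  A=F B=T C=T D=T E=T F=F G=T
That's 2 in total.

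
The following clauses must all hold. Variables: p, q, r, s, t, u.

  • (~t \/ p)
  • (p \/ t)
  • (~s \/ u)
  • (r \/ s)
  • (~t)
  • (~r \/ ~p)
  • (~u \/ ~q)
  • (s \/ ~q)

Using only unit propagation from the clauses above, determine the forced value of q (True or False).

False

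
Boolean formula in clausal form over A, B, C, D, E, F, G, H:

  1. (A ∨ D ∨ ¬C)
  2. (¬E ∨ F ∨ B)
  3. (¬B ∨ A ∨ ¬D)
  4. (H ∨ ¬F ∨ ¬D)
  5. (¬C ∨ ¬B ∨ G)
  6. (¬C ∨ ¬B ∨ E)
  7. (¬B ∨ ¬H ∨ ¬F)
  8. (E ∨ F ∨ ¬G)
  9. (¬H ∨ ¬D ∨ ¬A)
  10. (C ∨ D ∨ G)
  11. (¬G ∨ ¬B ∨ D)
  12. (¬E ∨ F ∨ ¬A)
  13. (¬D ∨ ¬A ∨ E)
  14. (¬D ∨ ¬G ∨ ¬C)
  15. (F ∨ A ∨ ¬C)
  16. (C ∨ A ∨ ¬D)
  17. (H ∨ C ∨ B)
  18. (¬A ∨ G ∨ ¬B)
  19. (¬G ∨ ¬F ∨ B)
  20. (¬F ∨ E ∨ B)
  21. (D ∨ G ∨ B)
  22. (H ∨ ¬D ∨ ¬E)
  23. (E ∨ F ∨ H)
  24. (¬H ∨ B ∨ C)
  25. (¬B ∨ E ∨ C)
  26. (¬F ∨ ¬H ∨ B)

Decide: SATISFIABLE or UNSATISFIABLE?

UNSATISFIABLE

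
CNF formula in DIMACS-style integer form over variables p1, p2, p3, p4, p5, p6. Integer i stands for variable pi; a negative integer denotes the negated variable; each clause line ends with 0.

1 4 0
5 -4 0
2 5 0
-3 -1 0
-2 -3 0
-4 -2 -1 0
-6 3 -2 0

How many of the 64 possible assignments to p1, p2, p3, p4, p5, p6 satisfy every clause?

11

Split on p2, then p1.
  p2=1, p1=1: remaining (p3,p4,p5,p6) ∈ {(0,0,0,0); (0,0,1,0)} — 2.
  p2=1, p1=0: remaining (p3,p4,p5,p6) ∈ {(0,1,1,0)} — 1.
  p2=0, p1=1: remaining (p3,p4,p5,p6) ∈ {(0,0,1,0); (0,0,1,1); (0,1,1,0); (0,1,1,1)} — 4.
  p2=0, p1=0: remaining (p3,p4,p5,p6) ∈ {(0,1,1,0); (0,1,1,1); (1,1,1,0); (1,1,1,1)} — 4.
Total: 2 + 1 + 4 + 4 = 11.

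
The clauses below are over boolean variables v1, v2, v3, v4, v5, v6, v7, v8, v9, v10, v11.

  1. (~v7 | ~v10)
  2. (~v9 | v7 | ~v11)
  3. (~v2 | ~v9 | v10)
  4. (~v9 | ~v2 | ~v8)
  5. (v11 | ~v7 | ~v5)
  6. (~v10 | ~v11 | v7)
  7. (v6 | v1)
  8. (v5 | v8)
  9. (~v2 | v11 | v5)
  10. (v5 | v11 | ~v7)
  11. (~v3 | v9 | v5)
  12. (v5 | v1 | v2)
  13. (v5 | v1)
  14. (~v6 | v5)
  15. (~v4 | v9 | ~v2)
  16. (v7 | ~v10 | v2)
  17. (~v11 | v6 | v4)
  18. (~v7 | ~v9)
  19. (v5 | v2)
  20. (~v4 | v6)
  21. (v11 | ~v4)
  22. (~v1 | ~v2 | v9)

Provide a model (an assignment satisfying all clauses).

v1 = True, v2 = False, v3 = True, v4 = False, v5 = True, v6 = True, v7 = False, v8 = True, v9 = True, v10 = False, v11 = False

Try v1 = True.
For the remaining variables, v2 = False, v3 = True, v4 = False, v5 = True, v6 = True, v7 = False, v8 = True, v9 = True, v10 = False, v11 = False works.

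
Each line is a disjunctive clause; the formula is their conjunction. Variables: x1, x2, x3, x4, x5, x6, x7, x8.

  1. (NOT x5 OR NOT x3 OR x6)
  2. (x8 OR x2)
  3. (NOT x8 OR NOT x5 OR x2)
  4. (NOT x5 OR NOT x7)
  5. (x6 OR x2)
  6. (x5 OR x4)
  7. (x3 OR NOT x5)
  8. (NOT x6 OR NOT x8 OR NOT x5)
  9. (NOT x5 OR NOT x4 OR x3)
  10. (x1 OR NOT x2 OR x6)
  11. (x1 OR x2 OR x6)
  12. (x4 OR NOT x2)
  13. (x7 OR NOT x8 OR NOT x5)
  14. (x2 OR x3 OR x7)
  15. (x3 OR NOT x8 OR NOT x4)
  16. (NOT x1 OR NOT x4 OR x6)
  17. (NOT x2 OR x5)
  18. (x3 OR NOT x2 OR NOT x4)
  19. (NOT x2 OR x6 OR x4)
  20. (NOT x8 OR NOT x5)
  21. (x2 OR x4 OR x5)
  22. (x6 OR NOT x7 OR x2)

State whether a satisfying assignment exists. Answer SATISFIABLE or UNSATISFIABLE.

SATISFIABLE

Set x1 = False and propagate.
Set x2 = True and propagate.
  then x6 is forced to True.
  then x4 is forced to True.
  then x5 is forced to True.
  then x7 is forced to False.
  then x3 is forced to True.
  then x8 is forced to False.
Every clause has at least one true literal under this assignment.
So x1=F, x2=T, x3=T, x4=T, x5=T, x6=T, x7=F, x8=F is a satisfying assignment.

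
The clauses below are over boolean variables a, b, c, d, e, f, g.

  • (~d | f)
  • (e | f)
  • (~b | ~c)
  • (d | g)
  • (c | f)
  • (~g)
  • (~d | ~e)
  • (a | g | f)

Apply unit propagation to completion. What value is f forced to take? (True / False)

Unit clause (~g) sets g = False.
In (g | d), g is now false; d must hold, so d = True.
From (f | ~d) and d = True: f = True.

True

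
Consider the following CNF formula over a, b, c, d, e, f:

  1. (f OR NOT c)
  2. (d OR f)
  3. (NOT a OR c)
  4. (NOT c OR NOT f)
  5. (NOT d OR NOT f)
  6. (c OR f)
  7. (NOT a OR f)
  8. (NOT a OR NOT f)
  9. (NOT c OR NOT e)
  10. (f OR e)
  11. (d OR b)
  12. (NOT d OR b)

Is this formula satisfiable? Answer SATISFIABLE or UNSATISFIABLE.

a occurs only negated in the remaining clauses — set a = False.
Pure literal: b appears only positively; assign b = True.
Branch on c: take c = False.
  then f is forced to True.
  then d is forced to False.
e is now unconstrained; take e = False.
So a=F, b=T, c=F, d=F, e=F, f=T is a satisfying assignment.

SATISFIABLE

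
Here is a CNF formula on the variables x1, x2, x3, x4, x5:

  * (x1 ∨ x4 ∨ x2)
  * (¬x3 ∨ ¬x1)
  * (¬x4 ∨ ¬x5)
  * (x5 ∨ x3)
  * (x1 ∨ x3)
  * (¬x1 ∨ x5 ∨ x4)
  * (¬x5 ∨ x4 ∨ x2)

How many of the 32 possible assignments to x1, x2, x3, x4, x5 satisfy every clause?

5

The models are:
  x1=F x2=F x3=T x4=T x5=F
  x1=F x2=T x3=T x4=F x5=F
  x1=F x2=T x3=T x4=F x5=T
  x1=F x2=T x3=T x4=T x5=F
  x1=T x2=T x3=F x4=F x5=T
Count: 5.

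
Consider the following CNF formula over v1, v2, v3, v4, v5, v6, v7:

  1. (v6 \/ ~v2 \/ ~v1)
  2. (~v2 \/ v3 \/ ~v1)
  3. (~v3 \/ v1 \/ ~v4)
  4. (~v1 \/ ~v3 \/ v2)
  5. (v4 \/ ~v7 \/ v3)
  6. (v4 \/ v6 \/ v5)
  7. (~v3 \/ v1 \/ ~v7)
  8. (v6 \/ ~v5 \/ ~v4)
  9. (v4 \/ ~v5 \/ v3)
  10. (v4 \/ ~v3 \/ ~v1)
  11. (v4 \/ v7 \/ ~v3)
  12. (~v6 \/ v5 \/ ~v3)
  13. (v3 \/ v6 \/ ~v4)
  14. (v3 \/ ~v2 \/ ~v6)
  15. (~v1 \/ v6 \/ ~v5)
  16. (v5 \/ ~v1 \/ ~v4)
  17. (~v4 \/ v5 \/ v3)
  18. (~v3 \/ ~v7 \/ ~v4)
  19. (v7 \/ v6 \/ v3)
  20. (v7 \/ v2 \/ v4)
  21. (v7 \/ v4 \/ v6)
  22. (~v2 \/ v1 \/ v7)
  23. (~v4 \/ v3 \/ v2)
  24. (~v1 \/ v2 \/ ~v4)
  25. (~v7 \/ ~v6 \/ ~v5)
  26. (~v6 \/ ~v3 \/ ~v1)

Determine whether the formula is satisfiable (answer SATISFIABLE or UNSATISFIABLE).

UNSATISFIABLE

v3 = True:
  v1 = True:
    propagation gives v2=True, v6=True; an empty clause results — contradiction.
  v1 = False:
    propagation gives v4=False, v7=False; an empty clause results — contradiction.
v3 = False:
  v4 = True:
    propagation gives v6=True, v2=False; an empty clause results — contradiction.
  v4 = False:
    propagation gives v7=False, v5=False, v6=True, v2=False; an empty clause results — contradiction.
Every branch closes, so no satisfying assignment exists.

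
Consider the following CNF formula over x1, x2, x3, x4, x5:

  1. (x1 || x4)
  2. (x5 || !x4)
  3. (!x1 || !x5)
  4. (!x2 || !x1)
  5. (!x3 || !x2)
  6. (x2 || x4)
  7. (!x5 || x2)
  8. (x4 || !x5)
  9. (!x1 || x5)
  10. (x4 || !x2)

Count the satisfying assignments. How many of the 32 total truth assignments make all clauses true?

1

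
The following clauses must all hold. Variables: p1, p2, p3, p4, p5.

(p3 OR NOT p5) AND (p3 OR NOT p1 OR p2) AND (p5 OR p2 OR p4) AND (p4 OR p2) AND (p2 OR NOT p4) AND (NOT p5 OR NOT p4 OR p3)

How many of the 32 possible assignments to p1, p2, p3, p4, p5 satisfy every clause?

Split on p2, then p4.
  p2=T, p4=T: p1 free; 3 ways for (p3,p5) × 2^1 = 6.
  p2=T, p4=F: p1 free; 3 ways for (p3,p5) × 2^1 = 6.
  p2=F, p4=T: a clause becomes empty — 0.
  p2=F, p4=F: a clause becomes empty — 0.
Total: 6 + 6 + 0 + 0 = 12.

12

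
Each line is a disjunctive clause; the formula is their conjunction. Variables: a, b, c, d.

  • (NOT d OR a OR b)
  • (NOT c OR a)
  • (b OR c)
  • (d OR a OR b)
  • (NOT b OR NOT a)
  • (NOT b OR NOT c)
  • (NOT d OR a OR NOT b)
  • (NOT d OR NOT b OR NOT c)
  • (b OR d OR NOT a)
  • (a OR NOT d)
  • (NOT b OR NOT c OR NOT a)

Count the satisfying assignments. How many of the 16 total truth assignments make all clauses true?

2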